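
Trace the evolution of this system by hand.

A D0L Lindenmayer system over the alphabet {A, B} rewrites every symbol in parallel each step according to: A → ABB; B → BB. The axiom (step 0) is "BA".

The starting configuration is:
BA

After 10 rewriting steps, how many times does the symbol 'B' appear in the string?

3070

gen 0: BA
gen 1: BBABB
gen 2: BBBBABBBBBB
gen 3: BBBBBBBBABBBBBBBBBBBBBB
gen 4: BBBBBBBBBBBBBBBBABBBBBBBBBBBBBBBBBBBBBBBBBBBBBB
gen 5: BBBBBBBBBBBBBBBBBBBBBBBBBBBBBBBBABBBBBBBBBBBBBBBBBBBBBBBBBBBBBBBBBBBBBBBBBBBBBBBBBBBBBBBBBBBBBB
gen 6: BBBBBBBBBBBBBBBBBBBBBBBBBBBBBBBBBBBBBBBBBBBBBBBBBBBBBBBBBB…BBBBBBBBBBBBBBBBBBBBBBBBBBBBBBBBBBBBBBBBBBBBBBBBBBBBBBBBBB  (len 191)
gen 7: BBBBBBBBBBBBBBBBBBBBBBBBBBBBBBBBBBBBBBBBBBBBBBBBBBBBBBBBBB…BBBBBBBBBBBBBBBBBBBBBBBBBBBBBBBBBBBBBBBBBBBBBBBBBBBBBBBBBB  (len 383)
gen 8: BBBBBBBBBBBBBBBBBBBBBBBBBBBBBBBBBBBBBBBBBBBBBBBBBBBBBBBBBB…BBBBBBBBBBBBBBBBBBBBBBBBBBBBBBBBBBBBBBBBBBBBBBBBBBBBBBBBBB  (len 767)
gen 9: BBBBBBBBBBBBBBBBBBBBBBBBBBBBBBBBBBBBBBBBBBBBBBBBBBBBBBBBBB…BBBBBBBBBBBBBBBBBBBBBBBBBBBBBBBBBBBBBBBBBBBBBBBBBBBBBBBBBB  (len 1535)
gen 10: BBBBBBBBBBBBBBBBBBBBBBBBBBBBBBBBBBBBBBBBBBBBBBBBBBBBBBBBBB…BBBBBBBBBBBBBBBBBBBBBBBBBBBBBBBBBBBBBBBBBBBBBBBBBBBBBBBBBB  (len 3071)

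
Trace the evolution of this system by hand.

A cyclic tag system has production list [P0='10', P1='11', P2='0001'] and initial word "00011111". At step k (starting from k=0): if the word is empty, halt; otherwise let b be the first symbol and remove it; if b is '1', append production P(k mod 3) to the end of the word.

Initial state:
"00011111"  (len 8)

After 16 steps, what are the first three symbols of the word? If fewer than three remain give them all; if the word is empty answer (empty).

101

t=0: "00011111"  (len 8)
t=1: "0011111"  (len 7)
t=2: "011111"  (len 6)
t=3: "11111"  (len 5)
t=4: "111110"  (len 6)
t=5: "1111011"  (len 7)
t=6: "1110110001"  (len 10)
t=7: "11011000110"  (len 11)
t=8: "101100011011"  (len 12)
t=9: "011000110110001"  (len 15)
t=10: "11000110110001"  (len 14)
t=11: "100011011000111"  (len 15)
t=12: "000110110001110001"  (len 18)
t=13: "00110110001110001"  (len 17)
t=14: "0110110001110001"  (len 16)
t=15: "110110001110001"  (len 15)
t=16: "1011000111000110"  (len 16)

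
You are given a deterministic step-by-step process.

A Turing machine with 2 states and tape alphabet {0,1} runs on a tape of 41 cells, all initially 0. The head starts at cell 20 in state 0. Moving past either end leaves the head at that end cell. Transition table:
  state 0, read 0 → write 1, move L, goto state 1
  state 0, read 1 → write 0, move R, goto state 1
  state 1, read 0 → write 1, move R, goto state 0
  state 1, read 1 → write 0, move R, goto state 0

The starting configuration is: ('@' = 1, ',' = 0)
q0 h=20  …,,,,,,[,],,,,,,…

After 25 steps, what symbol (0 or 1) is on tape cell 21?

0

[0] q0 h=20  …,,,,,,[,],,,,,,…
[1] q1 h=19  …,,,,,,[,]@,,,,,…
[2] q0 h=20  …,,,,,@[@],,,,,,…
[3] q1 h=21  …,,,,@,[,],,,,,,…
[4] q0 h=22  …,,,@,@[,],,,,,,…
[5] q1 h=21  …,,,,@,[@]@,,,,,…
[6] q0 h=22  …,,,@,,[@],,,,,,…
[7] q1 h=23  …,,@,,,[,],,,,,,…
[8] q0 h=24  …,@,,,@[,],,,,,,…
[9] q1 h=23  …,,@,,,[@]@,,,,,…
[10] q0 h=24  …,@,,,,[@],,,,,,…
[11] q1 h=25  …@,,,,,[,],,,,,,…
[12] q0 h=26  …,,,,,@[,],,,,,,…
[13] q1 h=25  …@,,,,,[@]@,,,,,…
[14] q0 h=26  …,,,,,,[@],,,,,,…
[15] q1 h=27  …,,,,,,[,],,,,,,…
[16] q0 h=28  …,,,,,@[,],,,,,,…
[17] q1 h=27  …,,,,,,[@]@,,,,,…
[18] q0 h=28  …,,,,,,[@],,,,,,…
[19] q1 h=29  …,,,,,,[,],,,,,,…
[20] q0 h=30  …,,,,,@[,],,,,,,…
[21] q1 h=29  …,,,,,,[@]@,,,,,…
[22] q0 h=30  …,,,,,,[@],,,,,,…
[23] q1 h=31  …,,,,,,[,],,,,,,…
[24] q0 h=32  …,,,,,@[,],,,,,,…
[25] q1 h=31  …,,,,,,[@]@,,,,,…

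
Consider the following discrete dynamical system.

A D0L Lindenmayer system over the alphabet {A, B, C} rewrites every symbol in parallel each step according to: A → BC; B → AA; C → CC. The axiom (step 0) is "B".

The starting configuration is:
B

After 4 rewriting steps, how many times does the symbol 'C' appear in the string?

12

[0] B
[1] AA
[2] BCBC
[3] AACCAACC
[4] BCBCCCCCBCBCCCCC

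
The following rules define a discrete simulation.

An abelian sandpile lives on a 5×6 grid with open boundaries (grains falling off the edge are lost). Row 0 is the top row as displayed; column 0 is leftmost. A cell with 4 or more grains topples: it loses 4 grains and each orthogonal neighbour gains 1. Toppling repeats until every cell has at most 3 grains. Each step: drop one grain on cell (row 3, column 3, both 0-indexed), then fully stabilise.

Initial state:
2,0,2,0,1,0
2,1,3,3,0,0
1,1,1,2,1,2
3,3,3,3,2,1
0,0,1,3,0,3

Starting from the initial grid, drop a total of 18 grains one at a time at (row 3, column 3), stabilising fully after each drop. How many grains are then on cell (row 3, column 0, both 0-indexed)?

0) 2,0,2,0,1,0
2,1,3,3,0,0
1,1,1,2,1,2
3,3,3,3,2,1
0,0,1,3,0,3
1) 2,0,2,0,1,0
2,1,3,3,0,0
2,2,2,3,1,2
0,1,1,2,3,1
1,1,3,0,1,3
2) 2,0,2,0,1,0
2,1,3,3,0,0
2,2,2,3,1,2
0,1,1,3,3,1
1,1,3,0,1,3
3) 2,0,3,1,1,0
2,2,1,1,1,0
2,3,0,2,3,2
0,1,3,2,0,2
1,1,3,1,2,3
4) 2,0,3,1,1,0
2,2,1,1,1,0
2,3,0,2,3,2
0,1,3,3,0,2
1,1,3,1,2,3
5) 2,0,3,1,1,0
2,2,1,1,1,0
2,3,1,3,3,2
0,2,1,1,1,2
1,2,0,3,2,3
6) 2,0,3,1,1,0
2,2,1,1,1,0
2,3,1,3,3,2
0,2,1,2,1,2
1,2,0,3,2,3
7) 2,0,3,1,1,0
2,2,1,1,1,0
2,3,1,3,3,2
0,2,1,3,1,2
1,2,0,3,2,3
8) 2,0,3,1,1,0
2,2,1,2,2,0
2,3,2,1,0,3
0,2,2,2,3,2
1,2,1,0,3,3
9) 2,0,3,1,1,0
2,2,1,2,2,0
2,3,2,1,0,3
0,2,2,3,3,2
1,2,1,0,3,3
10) 2,0,3,1,1,0
2,2,1,2,2,1
2,3,2,2,2,0
0,2,3,1,2,1
1,2,1,2,1,1
11) 2,0,3,1,1,0
2,2,1,2,2,1
2,3,2,2,2,0
0,2,3,2,2,1
1,2,1,2,1,1
12) 2,0,3,1,1,0
2,2,1,2,2,1
2,3,2,2,2,0
0,2,3,3,2,1
1,2,1,2,1,1
13) 2,0,3,1,1,0
2,2,1,2,2,1
2,3,3,3,2,0
0,3,0,1,3,1
1,2,2,3,1,1
14) 2,0,3,1,1,0
2,2,1,2,2,1
2,3,3,3,2,0
0,3,0,2,3,1
1,2,2,3,1,1
15) 2,0,3,1,1,0
2,2,1,2,2,1
2,3,3,3,2,0
0,3,0,3,3,1
1,2,2,3,1,1
16) 2,0,3,1,1,0
2,3,2,3,3,1
3,1,1,2,0,1
1,0,3,3,1,2
1,3,3,0,3,1
17) 2,0,3,1,1,0
2,3,2,3,3,1
3,1,2,3,0,1
1,2,1,1,2,2
2,0,1,2,3,1
18) 2,0,3,1,1,0
2,3,2,3,3,1
3,1,2,3,0,1
1,2,1,2,2,2
2,0,1,2,3,1

1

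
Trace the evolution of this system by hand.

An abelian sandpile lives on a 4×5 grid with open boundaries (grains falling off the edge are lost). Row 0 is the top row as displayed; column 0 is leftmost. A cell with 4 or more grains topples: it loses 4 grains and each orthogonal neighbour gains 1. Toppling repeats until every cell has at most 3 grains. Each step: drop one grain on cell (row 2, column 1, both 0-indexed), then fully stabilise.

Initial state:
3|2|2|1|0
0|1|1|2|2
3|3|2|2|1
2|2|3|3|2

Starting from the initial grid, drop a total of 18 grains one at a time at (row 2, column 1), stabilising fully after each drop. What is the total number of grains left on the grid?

gen 0: 3|2|2|1|0
0|1|1|2|2
3|3|2|2|1
2|2|3|3|2
gen 1: 3|2|2|1|0
1|2|1|2|2
0|1|3|2|1
3|3|3|3|2
gen 2: 3|2|2|1|0
1|2|1|2|2
0|2|3|2|1
3|3|3|3|2
gen 3: 3|2|2|1|0
1|2|1|2|2
0|3|3|2|1
3|3|3|3|2
gen 4: 3|2|2|1|0
1|3|2|3|2
2|2|2|0|2
0|2|2|1|3
gen 5: 3|2|2|1|0
1|3|2|3|2
2|3|2|0|2
0|2|2|1|3
gen 6: 3|3|2|1|0
2|0|3|3|2
3|1|3|0|2
0|3|2|1|3
gen 7: 3|3|2|1|0
2|0|3|3|2
3|2|3|0|2
0|3|2|1|3
gen 8: 3|3|2|1|0
2|0|3|3|2
3|3|3|0|2
0|3|2|1|3
gen 9: 3|3|3|2|0
3|2|1|0|3
0|3|2|2|2
2|1|0|2|3
gen 10: 3|3|3|2|0
3|3|1|0|3
1|0|3|2|2
2|2|0|2|3
gen 11: 3|3|3|2|0
3|3|1|0|3
1|1|3|2|2
2|2|0|2|3
gen 12: 3|3|3|2|0
3|3|1|0|3
1|2|3|2|2
2|2|0|2|3
gen 13: 3|3|3|2|0
3|3|1|0|3
1|3|3|2|2
2|2|0|2|3
gen 14: 1|2|1|3|0
1|3|0|1|3
3|2|1|3|2
2|3|1|2|3
gen 15: 1|2|1|3|0
1|3|0|1|3
3|3|1|3|2
2|3|1|2|3
gen 16: 1|3|1|3|0
3|0|1|1|3
1|3|2|3|2
0|1|2|2|3
gen 17: 1|3|1|3|0
3|1|1|1|3
2|0|3|3|2
0|2|2|2|3
gen 18: 1|3|1|3|0
3|1|1|1|3
2|1|3|3|2
0|2|2|2|3

37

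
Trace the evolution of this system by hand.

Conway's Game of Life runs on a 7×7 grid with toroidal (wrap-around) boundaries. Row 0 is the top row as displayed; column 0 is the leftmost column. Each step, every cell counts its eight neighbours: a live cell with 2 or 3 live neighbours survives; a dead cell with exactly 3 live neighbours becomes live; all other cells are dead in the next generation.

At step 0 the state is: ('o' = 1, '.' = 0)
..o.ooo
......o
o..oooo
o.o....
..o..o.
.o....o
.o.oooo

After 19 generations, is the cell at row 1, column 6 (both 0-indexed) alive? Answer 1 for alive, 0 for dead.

0) ..o.ooo
......o
o..oooo
o.o....
..o..o.
.o....o
.o.oooo
1) ..o....
.......
oo.ooo.
o.o....
o.o...o
.o.o..o
.o.o...
2) ..o....
.oooo..
ooooo.o
..o.oo.
..oo..o
.o.o..o
oo.o...
3) o...o..
....oo.
o.....o
.......
oo....o
.o.oo.o
oo.o...
4) oo.oooo
o...oo.
.....oo
.o.....
.oo..oo
...oooo
.o.o.oo
5) .o.o...
.o.o...
o...ooo
.oo....
.ooo..o
.o.o...
.o.....
6) oo.....
.o.o.oo
o..oooo
....o..
...o...
.o.o...
oo.....
7) .......
.o.o...
o.oo...
......o
..ooo..
oo.....
.......
8) .......
.o.o...
oooo...
.o..o..
oooo...
.ooo...
.......
9) .......
oo.o...
o..oo..
....o..
o...o..
o..o...
..o....
10) .oo....
ooooo..
ooooo..
....oo.
...oo..
.o.o...
.......
11) o......
....o..
o.....o
.o...o.
..oo.o.
..ooo..
.o.....
12) .......
o.....o
o....oo
ooo.oo.
.o...o.
.o..o..
.ooo...
13) ooo....
o....o.
....o..
..o.o..
...o.oo
oo.oo..
.ooo...
14) o..o..o
o.....o
...ooo.
....o..
oo...oo
oo...oo
....o..
15) o....oo
o..o...
...oooo
o..o...
.o..o..
.o..o..
.o..o..
16) oo..ooo
o..o...
o.oo.oo
o.oo..o
ooooo..
oooooo.
.o..o.o
17) .oooo..
...o...
.....o.
.......
.......
.......
.......
18) ..ooo..
...o...
.......
.......
.......
.......
..oo...
19) ....o..
..ooo..
.......
.......
.......
.......
..o.o..

0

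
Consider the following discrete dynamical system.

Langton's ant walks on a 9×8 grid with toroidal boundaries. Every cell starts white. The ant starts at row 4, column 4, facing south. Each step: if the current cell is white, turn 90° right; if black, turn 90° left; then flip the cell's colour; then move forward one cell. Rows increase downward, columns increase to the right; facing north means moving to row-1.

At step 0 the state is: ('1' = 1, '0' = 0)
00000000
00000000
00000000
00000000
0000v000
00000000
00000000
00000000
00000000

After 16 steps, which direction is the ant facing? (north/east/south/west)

0) 00000000
00000000
00000000
00000000
0000v000
00000000
00000000
00000000
00000000
1) 00000000
00000000
00000000
00000000
000<1000
00000000
00000000
00000000
00000000
2) 00000000
00000000
00000000
000^0000
00011000
00000000
00000000
00000000
00000000
3) 00000000
00000000
00000000
0001>000
00011000
00000000
00000000
00000000
00000000
4) 00000000
00000000
00000000
00011000
0001v000
00000000
00000000
00000000
00000000
5) 00000000
00000000
00000000
00011000
00010>00
00000000
00000000
00000000
00000000
6) 00000000
00000000
00000000
00011000
00010100
00000v00
00000000
00000000
00000000
7) 00000000
00000000
00000000
00011000
00010100
0000<100
00000000
00000000
00000000
8) 00000000
00000000
00000000
00011000
0001^100
00001100
00000000
00000000
00000000
9) 00000000
00000000
00000000
00011000
00011>00
00001100
00000000
00000000
00000000
10) 00000000
00000000
00000000
00011^00
00011000
00001100
00000000
00000000
00000000
11) 00000000
00000000
00000000
000111>0
00011000
00001100
00000000
00000000
00000000
12) 00000000
00000000
00000000
00011110
000110v0
00001100
00000000
00000000
00000000
13) 00000000
00000000
00000000
00011110
00011<10
00001100
00000000
00000000
00000000
14) 00000000
00000000
00000000
00011^10
00011110
00001100
00000000
00000000
00000000
15) 00000000
00000000
00000000
0001<010
00011110
00001100
00000000
00000000
00000000
16) 00000000
00000000
00000000
00010010
0001v110
00001100
00000000
00000000
00000000

south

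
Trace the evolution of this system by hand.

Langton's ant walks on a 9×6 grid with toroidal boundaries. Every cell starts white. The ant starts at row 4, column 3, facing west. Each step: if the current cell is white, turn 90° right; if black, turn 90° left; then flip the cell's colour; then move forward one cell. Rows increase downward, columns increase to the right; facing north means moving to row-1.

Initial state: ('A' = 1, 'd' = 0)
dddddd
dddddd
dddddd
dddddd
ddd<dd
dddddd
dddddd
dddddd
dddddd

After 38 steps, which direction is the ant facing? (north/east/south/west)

gen 0: dddddd
dddddd
dddddd
dddddd
ddd<dd
dddddd
dddddd
dddddd
dddddd
gen 1: dddddd
dddddd
dddddd
ddd^dd
dddAdd
dddddd
dddddd
dddddd
dddddd
gen 2: dddddd
dddddd
dddddd
dddA>d
dddAdd
dddddd
dddddd
dddddd
dddddd
gen 3: dddddd
dddddd
dddddd
dddAAd
dddAvd
dddddd
dddddd
dddddd
dddddd
gen 4: dddddd
dddddd
dddddd
dddAAd
ddd<Ad
dddddd
dddddd
dddddd
dddddd
gen 5: dddddd
dddddd
dddddd
dddAAd
ddddAd
dddvdd
dddddd
dddddd
dddddd
gen 6: dddddd
dddddd
dddddd
dddAAd
ddddAd
dd<Add
dddddd
dddddd
dddddd
gen 7: dddddd
dddddd
dddddd
dddAAd
dd^dAd
ddAAdd
dddddd
dddddd
dddddd
gen 8: dddddd
dddddd
dddddd
dddAAd
ddA>Ad
ddAAdd
dddddd
dddddd
dddddd
gen 9: dddddd
dddddd
dddddd
dddAAd
ddAAAd
ddAvdd
dddddd
dddddd
dddddd
gen 10: dddddd
dddddd
dddddd
dddAAd
ddAAAd
ddAd>d
dddddd
dddddd
dddddd
gen 11: dddddd
dddddd
dddddd
dddAAd
ddAAAd
ddAdAd
ddddvd
dddddd
dddddd
gen 12: dddddd
dddddd
dddddd
dddAAd
ddAAAd
ddAdAd
ddd<Ad
dddddd
dddddd
gen 13: dddddd
dddddd
dddddd
dddAAd
ddAAAd
ddA^Ad
dddAAd
dddddd
dddddd
gen 14: dddddd
dddddd
dddddd
dddAAd
ddAAAd
ddAA>d
dddAAd
dddddd
dddddd
gen 15: dddddd
dddddd
dddddd
dddAAd
ddAA^d
ddAAdd
dddAAd
dddddd
dddddd
gen 16: dddddd
dddddd
dddddd
dddAAd
ddA<dd
ddAAdd
dddAAd
dddddd
dddddd
gen 17: dddddd
dddddd
dddddd
dddAAd
ddAddd
ddAvdd
dddAAd
dddddd
dddddd
gen 18: dddddd
dddddd
dddddd
dddAAd
ddAddd
ddAd>d
dddAAd
dddddd
dddddd
gen 19: dddddd
dddddd
dddddd
dddAAd
ddAddd
ddAdAd
dddAvd
dddddd
dddddd
gen 20: dddddd
dddddd
dddddd
dddAAd
ddAddd
ddAdAd
dddAd>
dddddd
dddddd
gen 21: dddddd
dddddd
dddddd
dddAAd
ddAddd
ddAdAd
dddAdA
dddddv
dddddd
gen 22: dddddd
dddddd
dddddd
dddAAd
ddAddd
ddAdAd
dddAdA
dddd<A
dddddd
gen 23: dddddd
dddddd
dddddd
dddAAd
ddAddd
ddAdAd
dddA^A
ddddAA
dddddd
gen 24: dddddd
dddddd
dddddd
dddAAd
ddAddd
ddAdAd
dddAA>
ddddAA
dddddd
gen 25: dddddd
dddddd
dddddd
dddAAd
ddAddd
ddAdA^
dddAAd
ddddAA
dddddd
gen 26: dddddd
dddddd
dddddd
dddAAd
ddAddd
>dAdAA
dddAAd
ddddAA
dddddd
gen 27: dddddd
dddddd
dddddd
dddAAd
ddAddd
AdAdAA
vddAAd
ddddAA
dddddd
gen 28: dddddd
dddddd
dddddd
dddAAd
ddAddd
AdAdAA
AddAA<
ddddAA
dddddd
gen 29: dddddd
dddddd
dddddd
dddAAd
ddAddd
AdAdA^
AddAAA
ddddAA
dddddd
gen 30: dddddd
dddddd
dddddd
dddAAd
ddAddd
AdAd<d
AddAAA
ddddAA
dddddd
gen 31: dddddd
dddddd
dddddd
dddAAd
ddAddd
AdAddd
AddAvA
ddddAA
dddddd
gen 32: dddddd
dddddd
dddddd
dddAAd
ddAddd
AdAddd
AddAd>
ddddAA
dddddd
gen 33: dddddd
dddddd
dddddd
dddAAd
ddAddd
AdAdd^
AddAdd
ddddAA
dddddd
gen 34: dddddd
dddddd
dddddd
dddAAd
ddAddd
>dAddA
AddAdd
ddddAA
dddddd
gen 35: dddddd
dddddd
dddddd
dddAAd
^dAddd
ddAddA
AddAdd
ddddAA
dddddd
gen 36: dddddd
dddddd
dddddd
dddAAd
A>Addd
ddAddA
AddAdd
ddddAA
dddddd
gen 37: dddddd
dddddd
dddddd
dddAAd
AAAddd
dvAddA
AddAdd
ddddAA
dddddd
gen 38: dddddd
dddddd
dddddd
dddAAd
AAAddd
<AAddA
AddAdd
ddddAA
dddddd

west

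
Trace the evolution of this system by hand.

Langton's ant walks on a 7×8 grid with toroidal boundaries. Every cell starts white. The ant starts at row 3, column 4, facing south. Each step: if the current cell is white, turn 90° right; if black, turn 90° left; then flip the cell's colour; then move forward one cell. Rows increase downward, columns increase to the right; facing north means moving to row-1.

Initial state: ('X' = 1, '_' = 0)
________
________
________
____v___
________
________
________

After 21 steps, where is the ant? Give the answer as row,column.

1,7

[0] ________
________
________
____v___
________
________
________
[1] ________
________
________
___<X___
________
________
________
[2] ________
________
___^____
___XX___
________
________
________
[3] ________
________
___X>___
___XX___
________
________
________
[4] ________
________
___XX___
___Xv___
________
________
________
[5] ________
________
___XX___
___X_>__
________
________
________
[6] ________
________
___XX___
___X_X__
_____v__
________
________
[7] ________
________
___XX___
___X_X__
____<X__
________
________
[8] ________
________
___XX___
___X^X__
____XX__
________
________
[9] ________
________
___XX___
___XX>__
____XX__
________
________
[10] ________
________
___XX^__
___XX___
____XX__
________
________
[11] ________
________
___XXX>_
___XX___
____XX__
________
________
[12] ________
________
___XXXX_
___XX_v_
____XX__
________
________
[13] ________
________
___XXXX_
___XX<X_
____XX__
________
________
[14] ________
________
___XX^X_
___XXXX_
____XX__
________
________
[15] ________
________
___X<_X_
___XXXX_
____XX__
________
________
[16] ________
________
___X__X_
___XvXX_
____XX__
________
________
[17] ________
________
___X__X_
___X_>X_
____XX__
________
________
[18] ________
________
___X_^X_
___X__X_
____XX__
________
________
[19] ________
________
___X_X>_
___X__X_
____XX__
________
________
[20] ________
______^_
___X_X__
___X__X_
____XX__
________
________
[21] ________
______X>
___X_X__
___X__X_
____XX__
________
________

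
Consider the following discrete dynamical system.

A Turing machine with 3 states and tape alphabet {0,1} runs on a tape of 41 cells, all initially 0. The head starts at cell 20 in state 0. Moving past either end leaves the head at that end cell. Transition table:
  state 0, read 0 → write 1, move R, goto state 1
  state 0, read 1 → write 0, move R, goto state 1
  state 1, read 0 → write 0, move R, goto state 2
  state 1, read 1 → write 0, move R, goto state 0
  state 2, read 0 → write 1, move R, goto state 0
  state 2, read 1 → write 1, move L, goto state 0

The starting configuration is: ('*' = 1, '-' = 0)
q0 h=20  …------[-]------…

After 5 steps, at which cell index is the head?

k=0  q0 h=20  …------[-]------…
k=1  q1 h=21  …-----*[-]------…
k=2  q2 h=22  …----*-[-]------…
k=3  q0 h=23  …---*-*[-]------…
k=4  q1 h=24  …--*-**[-]------…
k=5  q2 h=25  …-*-**-[-]------…

25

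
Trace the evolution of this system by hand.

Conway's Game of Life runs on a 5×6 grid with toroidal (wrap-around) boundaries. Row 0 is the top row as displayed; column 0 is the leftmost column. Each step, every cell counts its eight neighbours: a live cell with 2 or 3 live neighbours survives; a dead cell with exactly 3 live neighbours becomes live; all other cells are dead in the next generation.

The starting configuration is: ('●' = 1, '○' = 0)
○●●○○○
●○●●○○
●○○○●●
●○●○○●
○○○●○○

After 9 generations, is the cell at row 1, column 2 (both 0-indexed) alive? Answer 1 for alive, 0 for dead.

1

gen 0: ○●●○○○
●○●●○○
●○○○●●
●○●○○●
○○○●○○
gen 1: ○●○○○○
●○●●●○
○○●○●○
●●○●○○
●○○●○○
gen 2: ●●○○●●
○○●○●●
●○○○●○
●●○●●●
●○○○○○
gen 3: ○●○●●○
○○○○○○
○○●○○○
○●○●●○
○○●●○○
gen 4: ○○○●●○
○○●●○○
○○●●○○
○●○○●○
○●○○○○
gen 5: ○○○●●○
○○○○○○
○●○○●○
○●○●○○
○○●●●○
gen 6: ○○●○●○
○○○●●○
○○●○○○
○●○○○○
○○○○○○
gen 7: ○○○○●○
○○●○●○
○○●●○○
○○○○○○
○○○○○○
gen 8: ○○○●○○
○○●○●○
○○●●○○
○○○○○○
○○○○○○
gen 9: ○○○●○○
○○●○●○
○○●●○○
○○○○○○
○○○○○○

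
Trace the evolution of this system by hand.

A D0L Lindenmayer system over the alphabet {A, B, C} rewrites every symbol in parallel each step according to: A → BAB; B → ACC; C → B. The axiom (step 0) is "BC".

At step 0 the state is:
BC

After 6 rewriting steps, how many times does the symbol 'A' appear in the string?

68

t=0: BC
t=1: ACCB
t=2: BABBBACC
t=3: ACCBABACCACCACCBABBB
t=4: BABBBACCBABACCBABBBBABBBBABBBACCBABACCACCACC
t=5: ACCBABACCACCACCBABBBACCBABACCBABBBACCBABACCACCACCACCBABACCACCACCACCBABACCACCACCBABBBACCBABACCBABBBBABBBBABBB
t=6: BABBBACCBABACCBABBBBABBBBABBBACCBABACCACCACCBABBBACCBABACC…CCBABACCBABBBACCBABACCACCACCACCBABACCACCACCACCBABACCACCACC  (len 244)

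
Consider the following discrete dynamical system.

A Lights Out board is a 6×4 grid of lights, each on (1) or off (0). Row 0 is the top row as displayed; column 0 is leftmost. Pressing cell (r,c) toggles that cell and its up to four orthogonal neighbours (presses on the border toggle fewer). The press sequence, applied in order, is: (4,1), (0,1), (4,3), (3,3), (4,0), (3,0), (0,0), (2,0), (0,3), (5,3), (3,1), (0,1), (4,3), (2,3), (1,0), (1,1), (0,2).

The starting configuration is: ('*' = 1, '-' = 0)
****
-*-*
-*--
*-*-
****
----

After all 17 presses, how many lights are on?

step 0: ****
-*-*
-*--
*-*-
****
----
step 1: ****
-*-*
-*--
***-
---*
-*--
step 2: ---*
---*
-*--
***-
---*
-*--
step 3: ---*
---*
-*--
****
--*-
-*-*
step 4: ---*
---*
-*-*
**--
--**
-*-*
step 5: ---*
---*
-*-*
-*--
****
**-*
step 6: ---*
---*
**-*
*---
-***
**-*
step 7: **-*
*--*
**-*
*---
-***
**-*
step 8: **-*
---*
---*
----
-***
**-*
step 9: ***-
----
---*
----
-***
**-*
step 10: ***-
----
---*
----
-**-
***-
step 11: ***-
----
-*-*
***-
--*-
***-
step 12: ----
-*--
-*-*
***-
--*-
***-
step 13: ----
-*--
-*-*
****
---*
****
step 14: ----
-*-*
-**-
***-
---*
****
step 15: *---
*--*
***-
***-
---*
****
step 16: **--
-***
*-*-
***-
---*
****
step 17: *-**
-*-*
*-*-
***-
---*
****

15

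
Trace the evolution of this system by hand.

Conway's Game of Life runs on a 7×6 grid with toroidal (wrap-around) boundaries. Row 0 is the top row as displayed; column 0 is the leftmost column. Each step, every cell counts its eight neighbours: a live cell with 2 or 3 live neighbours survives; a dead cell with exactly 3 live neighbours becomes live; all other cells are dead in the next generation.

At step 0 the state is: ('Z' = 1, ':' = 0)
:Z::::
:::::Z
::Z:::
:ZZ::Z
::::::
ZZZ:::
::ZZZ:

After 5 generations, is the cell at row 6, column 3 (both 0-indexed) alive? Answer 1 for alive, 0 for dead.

1

gen 0: :Z::::
:::::Z
::Z:::
:ZZ::Z
::::::
ZZZ:::
::ZZZ:
gen 1: ::ZZZ:
::::::
ZZZ:::
:ZZ:::
::::::
:ZZ:::
Z::Z::
gen 2: ::ZZZ:
::::::
Z:Z:::
Z:Z:::
::::::
:ZZ:::
::::Z:
gen 3: :::ZZ:
:ZZ:::
::::::
::::::
::Z:::
::::::
:Z::Z:
gen 4: :Z:ZZ:
::ZZ::
::::::
::::::
::::::
::::::
:::ZZ:
gen 5: ::::::
::ZZZ:
::::::
::::::
::::::
::::::
::ZZZ:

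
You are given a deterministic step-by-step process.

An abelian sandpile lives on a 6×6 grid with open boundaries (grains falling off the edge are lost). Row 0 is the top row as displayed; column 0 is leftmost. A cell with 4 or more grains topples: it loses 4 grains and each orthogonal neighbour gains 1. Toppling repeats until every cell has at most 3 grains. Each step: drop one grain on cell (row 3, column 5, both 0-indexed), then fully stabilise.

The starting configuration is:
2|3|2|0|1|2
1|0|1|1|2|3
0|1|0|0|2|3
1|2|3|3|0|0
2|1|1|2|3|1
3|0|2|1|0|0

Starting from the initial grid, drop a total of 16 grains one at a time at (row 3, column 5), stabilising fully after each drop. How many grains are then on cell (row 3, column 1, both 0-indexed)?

3

t=0: 2|3|2|0|1|2
1|0|1|1|2|3
0|1|0|0|2|3
1|2|3|3|0|0
2|1|1|2|3|1
3|0|2|1|0|0
t=1: 2|3|2|0|1|2
1|0|1|1|2|3
0|1|0|0|2|3
1|2|3|3|0|1
2|1|1|2|3|1
3|0|2|1|0|0
t=2: 2|3|2|0|1|2
1|0|1|1|2|3
0|1|0|0|2|3
1|2|3|3|0|2
2|1|1|2|3|1
3|0|2|1|0|0
t=3: 2|3|2|0|1|2
1|0|1|1|2|3
0|1|0|0|2|3
1|2|3|3|0|3
2|1|1|2|3|1
3|0|2|1|0|0
t=4: 2|3|2|0|1|3
1|0|1|1|3|0
0|1|0|0|3|1
1|2|3|3|1|1
2|1|1|2|3|2
3|0|2|1|0|0
t=5: 2|3|2|0|1|3
1|0|1|1|3|0
0|1|0|0|3|1
1|2|3|3|1|2
2|1|1|2|3|2
3|0|2|1|0|0
t=6: 2|3|2|0|1|3
1|0|1|1|3|0
0|1|0|0|3|1
1|2|3|3|1|3
2|1|1|2|3|2
3|0|2|1|0|0
t=7: 2|3|2|0|1|3
1|0|1|1|3|0
0|1|0|0|3|2
1|2|3|3|2|0
2|1|1|2|3|3
3|0|2|1|0|0
t=8: 2|3|2|0|1|3
1|0|1|1|3|0
0|1|0|0|3|2
1|2|3|3|2|1
2|1|1|2|3|3
3|0|2|1|0|0
t=9: 2|3|2|0|1|3
1|0|1|1|3|0
0|1|0|0|3|2
1|2|3|3|2|2
2|1|1|2|3|3
3|0|2|1|0|0
t=10: 2|3|2|0|1|3
1|0|1|1|3|0
0|1|0|0|3|2
1|2|3|3|2|3
2|1|1|2|3|3
3|0|2|1|0|0
t=11: 2|3|2|0|2|3
1|0|1|2|0|2
0|1|1|2|2|0
1|3|0|2|2|3
2|1|3|0|2|1
3|0|2|2|1|1
t=12: 2|3|2|0|2|3
1|0|1|2|0|2
0|1|1|2|2|1
1|3|0|2|3|0
2|1|3|0|2|2
3|0|2|2|1|1
t=13: 2|3|2|0|2|3
1|0|1|2|0|2
0|1|1|2|2|1
1|3|0|2|3|1
2|1|3|0|2|2
3|0|2|2|1|1
t=14: 2|3|2|0|2|3
1|0|1|2|0|2
0|1|1|2|2|1
1|3|0|2|3|2
2|1|3|0|2|2
3|0|2|2|1|1
t=15: 2|3|2|0|2|3
1|0|1|2|0|2
0|1|1|2|2|1
1|3|0|2|3|3
2|1|3|0|2|2
3|0|2|2|1|1
t=16: 2|3|2|0|2|3
1|0|1|2|0|2
0|1|1|2|3|2
1|3|0|3|0|1
2|1|3|0|3|3
3|0|2|2|1|1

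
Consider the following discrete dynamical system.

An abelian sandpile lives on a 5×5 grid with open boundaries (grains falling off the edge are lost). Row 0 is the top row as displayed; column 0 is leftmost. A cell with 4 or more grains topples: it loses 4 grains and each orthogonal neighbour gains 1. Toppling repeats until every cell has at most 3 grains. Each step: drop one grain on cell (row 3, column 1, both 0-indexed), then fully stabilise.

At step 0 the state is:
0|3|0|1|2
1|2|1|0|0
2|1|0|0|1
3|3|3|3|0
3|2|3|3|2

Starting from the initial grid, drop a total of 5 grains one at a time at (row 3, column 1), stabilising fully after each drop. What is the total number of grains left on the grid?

38

gen 0: 0|3|0|1|2
1|2|1|0|0
2|1|0|0|1
3|3|3|3|0
3|2|3|3|2
gen 1: 0|3|0|1|2
1|2|1|0|0
3|2|1|1|1
1|3|2|1|1
1|1|2|1|3
gen 2: 0|3|0|1|2
1|2|1|0|0
3|3|1|1|1
2|0|3|1|1
1|2|2|1|3
gen 3: 0|3|0|1|2
1|2|1|0|0
3|3|1|1|1
2|1|3|1|1
1|2|2|1|3
gen 4: 0|3|0|1|2
1|2|1|0|0
3|3|1|1|1
2|2|3|1|1
1|2|2|1|3
gen 5: 0|3|0|1|2
1|2|1|0|0
3|3|1|1|1
2|3|3|1|1
1|2|2|1|3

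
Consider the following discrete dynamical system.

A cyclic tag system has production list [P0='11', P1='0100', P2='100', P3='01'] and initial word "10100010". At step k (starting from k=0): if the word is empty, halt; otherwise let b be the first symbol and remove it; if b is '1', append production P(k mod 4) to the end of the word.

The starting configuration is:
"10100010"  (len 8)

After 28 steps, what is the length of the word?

15

t=0: "10100010"  (len 8)
t=1: "010001011"  (len 9)
t=2: "10001011"  (len 8)
t=3: "0001011100"  (len 10)
t=4: "001011100"  (len 9)
t=5: "01011100"  (len 8)
t=6: "1011100"  (len 7)
t=7: "011100100"  (len 9)
t=8: "11100100"  (len 8)
t=9: "110010011"  (len 9)
t=10: "100100110100"  (len 12)
t=11: "00100110100100"  (len 14)
t=12: "0100110100100"  (len 13)
t=13: "100110100100"  (len 12)
t=14: "001101001000100"  (len 15)
t=15: "01101001000100"  (len 14)
t=16: "1101001000100"  (len 13)
t=17: "10100100010011"  (len 14)
t=18: "01001000100110100"  (len 17)
t=19: "1001000100110100"  (len 16)
t=20: "00100010011010001"  (len 17)
t=21: "0100010011010001"  (len 16)
t=22: "100010011010001"  (len 15)
t=23: "00010011010001100"  (len 17)
t=24: "0010011010001100"  (len 16)
t=25: "010011010001100"  (len 15)
t=26: "10011010001100"  (len 14)
t=27: "0011010001100100"  (len 16)
t=28: "011010001100100"  (len 15)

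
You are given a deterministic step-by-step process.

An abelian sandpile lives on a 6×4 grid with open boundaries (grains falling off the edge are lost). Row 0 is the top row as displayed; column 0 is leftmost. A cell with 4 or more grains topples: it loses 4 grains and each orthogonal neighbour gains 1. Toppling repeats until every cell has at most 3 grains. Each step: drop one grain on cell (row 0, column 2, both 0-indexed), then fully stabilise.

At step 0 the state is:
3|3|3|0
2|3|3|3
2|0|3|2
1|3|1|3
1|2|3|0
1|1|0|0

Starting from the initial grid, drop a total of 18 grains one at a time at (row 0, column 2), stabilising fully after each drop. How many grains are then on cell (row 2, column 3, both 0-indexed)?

[0] 3|3|3|0
2|3|3|3
2|0|3|2
1|3|1|3
1|2|3|0
1|1|0|0
[1] 1|2|2|2
0|2|3|1
3|2|1|1
1|3|3|0
1|2|3|1
1|1|0|0
[2] 1|2|3|2
0|2|3|1
3|2|1|1
1|3|3|0
1|2|3|1
1|1|0|0
[3] 1|3|1|3
0|3|0|2
3|2|2|1
1|3|3|0
1|2|3|1
1|1|0|0
[4] 1|3|2|3
0|3|0|2
3|2|2|1
1|3|3|0
1|2|3|1
1|1|0|0
[5] 1|3|3|3
0|3|0|2
3|2|2|1
1|3|3|0
1|2|3|1
1|1|0|0
[6] 2|1|2|0
1|0|2|3
3|3|2|1
1|3|3|0
1|2|3|1
1|1|0|0
[7] 2|1|3|0
1|0|2|3
3|3|2|1
1|3|3|0
1|2|3|1
1|1|0|0
[8] 2|2|0|1
1|0|3|3
3|3|2|1
1|3|3|0
1|2|3|1
1|1|0|0
[9] 2|2|1|1
1|0|3|3
3|3|2|1
1|3|3|0
1|2|3|1
1|1|0|0
[10] 2|2|2|1
1|0|3|3
3|3|2|1
1|3|3|0
1|2|3|1
1|1|0|0
[11] 2|2|3|1
1|0|3|3
3|3|2|1
1|3|3|0
1|2|3|1
1|1|0|0
[12] 2|3|1|3
1|1|1|0
3|3|3|2
1|3|3|0
1|2|3|1
1|1|0|0
[13] 2|3|2|3
1|1|1|0
3|3|3|2
1|3|3|0
1|2|3|1
1|1|0|0
[14] 2|3|3|3
1|1|1|0
3|3|3|2
1|3|3|0
1|2|3|1
1|1|0|0
[15] 3|0|2|0
1|2|2|1
3|3|3|2
1|3|3|0
1|2|3|1
1|1|0|0
[16] 3|0|3|0
1|2|2|1
3|3|3|2
1|3|3|0
1|2|3|1
1|1|0|0
[17] 3|1|0|1
1|2|3|1
3|3|3|2
1|3|3|0
1|2|3|1
1|1|0|0
[18] 3|1|1|1
1|2|3|1
3|3|3|2
1|3|3|0
1|2|3|1
1|1|0|0

2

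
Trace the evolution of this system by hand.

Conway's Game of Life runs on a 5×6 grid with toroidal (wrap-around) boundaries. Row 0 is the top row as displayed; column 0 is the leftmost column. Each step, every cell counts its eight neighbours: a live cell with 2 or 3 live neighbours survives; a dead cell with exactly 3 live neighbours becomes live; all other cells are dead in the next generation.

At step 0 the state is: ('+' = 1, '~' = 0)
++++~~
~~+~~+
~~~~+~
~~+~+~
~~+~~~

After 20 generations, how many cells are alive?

k=0  ++++~~
~~+~~+
~~~~+~
~~+~+~
~~+~~~
k=1  +~~+~~
+~+~++
~~~~++
~~~~~~
~~~~~~
k=2  ++~++~
++~~~~
+~~++~
~~~~~~
~~~~~~
k=3  +++~~+
~~~~~~
++~~~+
~~~~~~
~~~~~~
k=4  ++~~~~
~~+~~~
+~~~~~
+~~~~~
++~~~~
k=5  +~+~~~
+~~~~~
~+~~~~
+~~~~+
~~~~~+
k=6  ++~~~+
+~~~~~
~+~~~+
+~~~~+
~+~~~+
k=7  ~+~~~+
~~~~~~
~+~~~+
~+~~++
~+~~+~
k=8  +~~~~~
~~~~~~
~~~~++
~++~++
~++~+~
k=9  ~+~~~~
~~~~~+
+~~+++
~++~~~
~~+~+~
k=10  ~~~~~~
~~~~~+
++++++
+++~~~
~~++~~
k=11  ~~~~~~
~+++~+
~~~++~
~~~~~~
~~++~~
k=12  ~+~~+~
~~++~~
~~~++~
~~+~+~
~~~~~~
k=13  ~~++~~
~~+~~~
~~~~+~
~~~~+~
~~~+~~
k=14  ~~++~~
~~+~~~
~~~+~~
~~~++~
~~+++~
k=15  ~+~~+~
~~+~~~
~~+++~
~~~~~~
~~~~~~
k=16  ~~~~~~
~++~+~
~~++~~
~~~+~~
~~~~~~
k=17  ~~~~~~
~++~~~
~+~~+~
~~++~~
~~~~~~
k=18  ~~~~~~
~++~~~
~+~~~~
~~++~~
~~~~~~
k=19  ~~~~~~
~++~~~
~+~+~~
~~+~~~
~~~~~~
k=20  ~~~~~~
~++~~~
~+~+~~
~~+~~~
~~~~~~

5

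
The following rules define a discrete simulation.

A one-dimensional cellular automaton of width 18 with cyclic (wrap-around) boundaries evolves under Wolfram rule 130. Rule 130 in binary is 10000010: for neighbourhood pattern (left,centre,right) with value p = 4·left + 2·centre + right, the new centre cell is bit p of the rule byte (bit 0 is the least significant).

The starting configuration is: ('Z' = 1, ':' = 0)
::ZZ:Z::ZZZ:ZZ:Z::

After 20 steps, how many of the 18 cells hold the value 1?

[0] ::ZZ:Z::ZZZ:ZZ:Z::
[1] :Z:::::Z:Z::::::::
[2] Z:::::Z:::::::::::
[3] :::::Z:::::::::::Z
[4] ::::Z:::::::::::Z:
[5] :::Z:::::::::::Z::
[6] ::Z:::::::::::Z:::
[7] :Z:::::::::::Z::::
[8] Z:::::::::::Z:::::
[9] :::::::::::Z:::::Z
[10] ::::::::::Z:::::Z:
[11] :::::::::Z:::::Z::
[12] ::::::::Z:::::Z:::
[13] :::::::Z:::::Z::::
[14] ::::::Z:::::Z:::::
[15] :::::Z:::::Z::::::
[16] ::::Z:::::Z:::::::
[17] :::Z:::::Z::::::::
[18] ::Z:::::Z:::::::::
[19] :Z:::::Z::::::::::
[20] Z:::::Z:::::::::::

2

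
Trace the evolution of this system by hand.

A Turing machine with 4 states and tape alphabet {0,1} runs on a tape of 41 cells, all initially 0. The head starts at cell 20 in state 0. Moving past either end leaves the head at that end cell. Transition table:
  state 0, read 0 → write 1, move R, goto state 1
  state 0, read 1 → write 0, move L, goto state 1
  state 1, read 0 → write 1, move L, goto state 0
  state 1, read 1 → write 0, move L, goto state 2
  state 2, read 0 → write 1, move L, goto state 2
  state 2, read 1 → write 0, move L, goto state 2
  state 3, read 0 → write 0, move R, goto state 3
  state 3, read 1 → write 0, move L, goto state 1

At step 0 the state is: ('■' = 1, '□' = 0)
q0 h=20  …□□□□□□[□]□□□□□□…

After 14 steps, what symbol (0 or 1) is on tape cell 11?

0) q0 h=20  …□□□□□□[□]□□□□□□…
1) q1 h=21  …□□□□□■[□]□□□□□□…
2) q0 h=20  …□□□□□□[■]■□□□□□…
3) q1 h=19  …□□□□□□[□]□■□□□□…
4) q0 h=18  …□□□□□□[□]■□■□□□…
5) q1 h=19  …□□□□□■[■]□■□□□□…
6) q2 h=18  …□□□□□□[■]□□■□□□…
7) q2 h=17  …□□□□□□[□]□□□■□□…
8) q2 h=16  …□□□□□□[□]■□□□■□…
9) q2 h=15  …□□□□□□[□]■■□□□■…
10) q2 h=14  …□□□□□□[□]■■■□□□…
11) q2 h=13  …□□□□□□[□]■■■■□□…
12) q2 h=12  …□□□□□□[□]■■■■■□…
13) q2 h=11  …□□□□□□[□]■■■■■■…
14) q2 h=10  …□□□□□□[□]■■■■■■…

1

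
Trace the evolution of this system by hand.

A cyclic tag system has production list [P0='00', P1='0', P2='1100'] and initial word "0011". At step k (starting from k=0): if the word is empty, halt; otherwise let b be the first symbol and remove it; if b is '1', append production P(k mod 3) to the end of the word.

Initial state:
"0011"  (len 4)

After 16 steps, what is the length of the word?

7

t=0: "0011"  (len 4)
t=1: "011"  (len 3)
t=2: "11"  (len 2)
t=3: "11100"  (len 5)
t=4: "110000"  (len 6)
t=5: "100000"  (len 6)
t=6: "000001100"  (len 9)
t=7: "00001100"  (len 8)
t=8: "0001100"  (len 7)
t=9: "001100"  (len 6)
t=10: "01100"  (len 5)
t=11: "1100"  (len 4)
t=12: "1001100"  (len 7)
t=13: "00110000"  (len 8)
t=14: "0110000"  (len 7)
t=15: "110000"  (len 6)
t=16: "1000000"  (len 7)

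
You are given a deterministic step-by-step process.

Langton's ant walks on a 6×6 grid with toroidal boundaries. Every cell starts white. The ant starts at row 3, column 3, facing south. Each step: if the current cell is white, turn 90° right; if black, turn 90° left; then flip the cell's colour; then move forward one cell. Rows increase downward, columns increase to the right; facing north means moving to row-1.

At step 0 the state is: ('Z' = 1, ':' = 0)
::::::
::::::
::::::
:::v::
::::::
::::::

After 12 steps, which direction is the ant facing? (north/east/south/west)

south

t=0: ::::::
::::::
::::::
:::v::
::::::
::::::
t=1: ::::::
::::::
::::::
::<Z::
::::::
::::::
t=2: ::::::
::::::
::^:::
::ZZ::
::::::
::::::
t=3: ::::::
::::::
::Z>::
::ZZ::
::::::
::::::
t=4: ::::::
::::::
::ZZ::
::Zv::
::::::
::::::
t=5: ::::::
::::::
::ZZ::
::Z:>:
::::::
::::::
t=6: ::::::
::::::
::ZZ::
::Z:Z:
::::v:
::::::
t=7: ::::::
::::::
::ZZ::
::Z:Z:
:::<Z:
::::::
t=8: ::::::
::::::
::ZZ::
::Z^Z:
:::ZZ:
::::::
t=9: ::::::
::::::
::ZZ::
::ZZ>:
:::ZZ:
::::::
t=10: ::::::
::::::
::ZZ^:
::ZZ::
:::ZZ:
::::::
t=11: ::::::
::::::
::ZZZ>
::ZZ::
:::ZZ:
::::::
t=12: ::::::
::::::
::ZZZZ
::ZZ:v
:::ZZ:
::::::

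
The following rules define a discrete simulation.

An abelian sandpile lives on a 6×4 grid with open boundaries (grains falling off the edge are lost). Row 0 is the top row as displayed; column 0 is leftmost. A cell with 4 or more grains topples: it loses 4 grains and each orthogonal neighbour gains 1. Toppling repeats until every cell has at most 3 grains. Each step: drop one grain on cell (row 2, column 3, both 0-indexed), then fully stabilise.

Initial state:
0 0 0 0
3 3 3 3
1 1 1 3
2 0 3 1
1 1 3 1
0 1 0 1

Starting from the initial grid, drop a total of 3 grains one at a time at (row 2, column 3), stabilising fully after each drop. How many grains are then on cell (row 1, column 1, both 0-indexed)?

0) 0 0 0 0
3 3 3 3
1 1 1 3
2 0 3 1
1 1 3 1
0 1 0 1
1) 1 1 1 1
0 1 1 1
2 2 3 1
2 0 3 2
1 1 3 1
0 1 0 1
2) 1 1 1 1
0 1 1 1
2 2 3 2
2 0 3 2
1 1 3 1
0 1 0 1
3) 1 1 1 1
0 1 1 1
2 2 3 3
2 0 3 2
1 1 3 1
0 1 0 1

1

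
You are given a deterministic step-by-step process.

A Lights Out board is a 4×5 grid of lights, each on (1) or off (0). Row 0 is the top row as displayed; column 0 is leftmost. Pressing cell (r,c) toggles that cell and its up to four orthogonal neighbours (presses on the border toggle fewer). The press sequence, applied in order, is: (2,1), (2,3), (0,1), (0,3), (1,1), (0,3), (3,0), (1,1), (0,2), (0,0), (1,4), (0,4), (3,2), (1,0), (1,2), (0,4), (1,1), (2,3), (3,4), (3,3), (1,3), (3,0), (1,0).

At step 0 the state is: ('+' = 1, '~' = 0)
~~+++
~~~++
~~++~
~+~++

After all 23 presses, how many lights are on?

k=0  ~~+++
~~~++
~~++~
~+~++
k=1  ~~+++
~+~++
++~+~
~~~++
k=2  ~~+++
~+~~+
+++~+
~~~~+
k=3  ++~++
~~~~+
+++~+
~~~~+
k=4  +++~~
~~~++
+++~+
~~~~+
k=5  +~+~~
+++++
+~+~+
~~~~+
k=6  +~~++
+++~+
+~+~+
~~~~+
k=7  +~~++
+++~+
~~+~+
++~~+
k=8  ++~++
~~~~+
~++~+
++~~+
k=9  +~+~+
~~+~+
~++~+
++~~+
k=10  ~++~+
+~+~+
~++~+
++~~+
k=11  ~++~~
+~++~
~++~~
++~~+
k=12  ~++++
+~+++
~++~~
++~~+
k=13  ~++++
+~+++
~+~~~
+~+++
k=14  +++++
~++++
++~~~
+~+++
k=15  ++~++
~~~~+
+++~~
+~+++
k=16  ++~~~
~~~~~
+++~~
+~+++
k=17  +~~~~
+++~~
+~+~~
+~+++
k=18  +~~~~
++++~
+~~++
+~+~+
k=19  +~~~~
++++~
+~~+~
+~++~
k=20  +~~~~
++++~
+~~~~
+~~~+
k=21  +~~+~
++~~+
+~~+~
+~~~+
k=22  +~~+~
++~~+
~~~+~
~+~~+
k=23  ~~~+~
~~~~+
+~~+~
~+~~+

6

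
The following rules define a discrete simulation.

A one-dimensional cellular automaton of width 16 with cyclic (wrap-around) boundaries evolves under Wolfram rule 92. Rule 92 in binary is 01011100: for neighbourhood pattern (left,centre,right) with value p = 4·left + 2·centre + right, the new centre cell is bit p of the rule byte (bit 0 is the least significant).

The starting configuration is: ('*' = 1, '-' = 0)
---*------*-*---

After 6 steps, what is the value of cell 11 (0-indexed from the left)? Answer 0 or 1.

step 0: ---*------*-*---
step 1: ---**-----*-**--
step 2: ---***----*-***-
step 3: ---*-**---*-*-**
step 4: *--*-***--*-*-**
step 5: **-*-*-**-*-*-*-
step 6: **-*-*-**-*-*-*-

0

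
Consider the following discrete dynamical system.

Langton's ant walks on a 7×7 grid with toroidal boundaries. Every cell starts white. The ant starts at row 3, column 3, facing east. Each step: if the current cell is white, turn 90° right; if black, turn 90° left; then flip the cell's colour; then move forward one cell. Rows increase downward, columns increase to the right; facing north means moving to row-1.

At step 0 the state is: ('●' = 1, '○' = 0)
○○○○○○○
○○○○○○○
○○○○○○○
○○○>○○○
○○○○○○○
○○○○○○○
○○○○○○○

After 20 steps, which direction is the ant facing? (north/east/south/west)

step 0: ○○○○○○○
○○○○○○○
○○○○○○○
○○○>○○○
○○○○○○○
○○○○○○○
○○○○○○○
step 1: ○○○○○○○
○○○○○○○
○○○○○○○
○○○●○○○
○○○v○○○
○○○○○○○
○○○○○○○
step 2: ○○○○○○○
○○○○○○○
○○○○○○○
○○○●○○○
○○<●○○○
○○○○○○○
○○○○○○○
step 3: ○○○○○○○
○○○○○○○
○○○○○○○
○○^●○○○
○○●●○○○
○○○○○○○
○○○○○○○
step 4: ○○○○○○○
○○○○○○○
○○○○○○○
○○●>○○○
○○●●○○○
○○○○○○○
○○○○○○○
step 5: ○○○○○○○
○○○○○○○
○○○^○○○
○○●○○○○
○○●●○○○
○○○○○○○
○○○○○○○
step 6: ○○○○○○○
○○○○○○○
○○○●>○○
○○●○○○○
○○●●○○○
○○○○○○○
○○○○○○○
step 7: ○○○○○○○
○○○○○○○
○○○●●○○
○○●○v○○
○○●●○○○
○○○○○○○
○○○○○○○
step 8: ○○○○○○○
○○○○○○○
○○○●●○○
○○●<●○○
○○●●○○○
○○○○○○○
○○○○○○○
step 9: ○○○○○○○
○○○○○○○
○○○^●○○
○○●●●○○
○○●●○○○
○○○○○○○
○○○○○○○
step 10: ○○○○○○○
○○○○○○○
○○<○●○○
○○●●●○○
○○●●○○○
○○○○○○○
○○○○○○○
step 11: ○○○○○○○
○○^○○○○
○○●○●○○
○○●●●○○
○○●●○○○
○○○○○○○
○○○○○○○
step 12: ○○○○○○○
○○●>○○○
○○●○●○○
○○●●●○○
○○●●○○○
○○○○○○○
○○○○○○○
step 13: ○○○○○○○
○○●●○○○
○○●v●○○
○○●●●○○
○○●●○○○
○○○○○○○
○○○○○○○
step 14: ○○○○○○○
○○●●○○○
○○<●●○○
○○●●●○○
○○●●○○○
○○○○○○○
○○○○○○○
step 15: ○○○○○○○
○○●●○○○
○○○●●○○
○○v●●○○
○○●●○○○
○○○○○○○
○○○○○○○
step 16: ○○○○○○○
○○●●○○○
○○○●●○○
○○○>●○○
○○●●○○○
○○○○○○○
○○○○○○○
step 17: ○○○○○○○
○○●●○○○
○○○^●○○
○○○○●○○
○○●●○○○
○○○○○○○
○○○○○○○
step 18: ○○○○○○○
○○●●○○○
○○<○●○○
○○○○●○○
○○●●○○○
○○○○○○○
○○○○○○○
step 19: ○○○○○○○
○○^●○○○
○○●○●○○
○○○○●○○
○○●●○○○
○○○○○○○
○○○○○○○
step 20: ○○○○○○○
○<○●○○○
○○●○●○○
○○○○●○○
○○●●○○○
○○○○○○○
○○○○○○○

west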